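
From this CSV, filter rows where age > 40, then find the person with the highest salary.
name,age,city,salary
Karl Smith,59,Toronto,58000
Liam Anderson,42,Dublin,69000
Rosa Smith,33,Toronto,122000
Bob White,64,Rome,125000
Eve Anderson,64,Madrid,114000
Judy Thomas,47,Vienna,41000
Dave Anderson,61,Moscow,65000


Filter: age > 40
Sort by: salary (descending)

Filtered records (6):
  Bob White, age 64, salary $125000
  Eve Anderson, age 64, salary $114000
  Liam Anderson, age 42, salary $69000
  Dave Anderson, age 61, salary $65000
  Karl Smith, age 59, salary $58000
  Judy Thomas, age 47, salary $41000

Highest salary: Bob White ($125000)

Bob White


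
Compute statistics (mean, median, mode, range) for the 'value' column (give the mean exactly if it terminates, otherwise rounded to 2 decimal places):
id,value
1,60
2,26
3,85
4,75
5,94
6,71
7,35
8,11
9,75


Data: [60, 26, 85, 75, 94, 71, 35, 11, 75]
Count: 9
Sum: 532
Mean: 532/9 ≈ 59.11 (rounded to 2 decimal places)
Sorted: [11, 26, 35, 60, 71, 75, 75, 85, 94]
Median: 71.0
Mode: 75 (2 times)
Range: 94 - 11 = 83
Min: 11, Max: 94

mean≈59.11, median=71.0, mode=75, range=83


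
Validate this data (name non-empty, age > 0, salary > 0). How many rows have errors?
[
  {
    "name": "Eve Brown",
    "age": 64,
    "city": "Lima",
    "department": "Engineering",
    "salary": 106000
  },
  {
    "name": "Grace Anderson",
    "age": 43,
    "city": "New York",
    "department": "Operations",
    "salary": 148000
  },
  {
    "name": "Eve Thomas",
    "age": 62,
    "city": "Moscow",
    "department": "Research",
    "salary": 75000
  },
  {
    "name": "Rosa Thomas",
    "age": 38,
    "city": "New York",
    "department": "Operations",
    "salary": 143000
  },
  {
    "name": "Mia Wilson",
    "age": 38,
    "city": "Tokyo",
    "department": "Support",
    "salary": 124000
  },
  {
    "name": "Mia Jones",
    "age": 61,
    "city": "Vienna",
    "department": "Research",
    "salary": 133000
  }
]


Validating 6 records:
Rules: name non-empty, age > 0, salary > 0

  Row 1 (Eve Brown): OK
  Row 2 (Grace Anderson): OK
  Row 3 (Eve Thomas): OK
  Row 4 (Rosa Thomas): OK
  Row 5 (Mia Wilson): OK
  Row 6 (Mia Jones): OK

Total errors: 0

0 errors


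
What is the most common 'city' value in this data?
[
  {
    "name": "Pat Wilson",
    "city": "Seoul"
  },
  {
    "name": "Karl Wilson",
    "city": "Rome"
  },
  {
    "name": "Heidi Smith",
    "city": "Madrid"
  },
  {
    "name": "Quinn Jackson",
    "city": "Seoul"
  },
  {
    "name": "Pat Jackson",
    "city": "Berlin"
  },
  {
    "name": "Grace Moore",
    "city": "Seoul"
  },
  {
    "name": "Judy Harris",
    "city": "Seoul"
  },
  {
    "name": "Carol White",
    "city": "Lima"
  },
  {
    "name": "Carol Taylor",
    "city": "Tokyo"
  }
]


Counting 'city' values across 9 records:

  Seoul: 4 ####
  Rome: 1 #
  Madrid: 1 #
  Berlin: 1 #
  Lima: 1 #
  Tokyo: 1 #

Most common: Seoul (4 times)

Seoul (4 times)


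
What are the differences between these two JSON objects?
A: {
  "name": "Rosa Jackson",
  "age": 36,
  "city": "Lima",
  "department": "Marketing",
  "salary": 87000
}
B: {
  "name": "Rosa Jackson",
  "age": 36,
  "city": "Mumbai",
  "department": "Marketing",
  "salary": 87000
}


Comparing each field (in key order):
  name: same
  age: same
  city: DIFFERENT
  department: same
  salary: same
Differences:
  city: Lima -> Mumbai

1 field(s) changed

1 change: city


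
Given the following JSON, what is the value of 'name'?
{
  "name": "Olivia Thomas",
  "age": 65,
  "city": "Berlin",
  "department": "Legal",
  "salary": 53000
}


Looking up field 'name'
Value: Olivia Thomas

Olivia Thomas


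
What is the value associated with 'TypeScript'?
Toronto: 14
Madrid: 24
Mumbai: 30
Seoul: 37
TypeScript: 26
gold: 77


Looking up key 'TypeScript'
Value: 26

26


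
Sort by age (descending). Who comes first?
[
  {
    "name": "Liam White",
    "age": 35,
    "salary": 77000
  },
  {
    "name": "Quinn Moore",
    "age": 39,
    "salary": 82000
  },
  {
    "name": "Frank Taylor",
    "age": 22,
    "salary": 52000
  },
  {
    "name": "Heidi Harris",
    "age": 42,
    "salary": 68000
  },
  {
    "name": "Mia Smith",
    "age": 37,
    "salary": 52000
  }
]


Sort by: age (descending)

Sorted order:
  1. Heidi Harris (age = 42)
  2. Quinn Moore (age = 39)
  3. Mia Smith (age = 37)
  4. Liam White (age = 35)
  5. Frank Taylor (age = 22)

First: Heidi Harris

Heidi Harris


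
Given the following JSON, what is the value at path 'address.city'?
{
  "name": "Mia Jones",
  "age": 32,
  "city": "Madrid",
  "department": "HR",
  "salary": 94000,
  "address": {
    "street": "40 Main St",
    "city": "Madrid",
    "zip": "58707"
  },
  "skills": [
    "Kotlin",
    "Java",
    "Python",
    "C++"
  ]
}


Query: address.city
Path: address -> city
Value: Madrid

Madrid


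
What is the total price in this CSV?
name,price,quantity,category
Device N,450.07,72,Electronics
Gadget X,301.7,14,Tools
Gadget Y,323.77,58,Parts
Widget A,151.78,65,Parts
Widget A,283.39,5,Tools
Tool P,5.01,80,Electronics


Computing total price:
Values: [450.07, 301.7, 323.77, 151.78, 283.39, 5.01]
Sum = 1515.72

1515.72


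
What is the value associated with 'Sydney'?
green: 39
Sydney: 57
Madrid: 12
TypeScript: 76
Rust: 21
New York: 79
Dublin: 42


Looking up key 'Sydney'
Value: 57

57


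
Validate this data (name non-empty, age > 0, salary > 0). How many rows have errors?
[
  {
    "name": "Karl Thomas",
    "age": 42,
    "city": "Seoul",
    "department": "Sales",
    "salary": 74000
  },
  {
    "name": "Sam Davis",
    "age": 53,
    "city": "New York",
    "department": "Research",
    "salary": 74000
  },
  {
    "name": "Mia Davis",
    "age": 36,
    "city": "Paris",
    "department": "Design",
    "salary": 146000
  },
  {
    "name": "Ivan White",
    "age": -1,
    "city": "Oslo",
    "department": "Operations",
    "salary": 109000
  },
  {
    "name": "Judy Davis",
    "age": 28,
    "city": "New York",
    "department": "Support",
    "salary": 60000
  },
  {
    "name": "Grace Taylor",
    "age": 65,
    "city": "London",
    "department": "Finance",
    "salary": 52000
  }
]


Validating 6 records:
Rules: name non-empty, age > 0, salary > 0

  Row 1 (Karl Thomas): OK
  Row 2 (Sam Davis): OK
  Row 3 (Mia Davis): OK
  Row 4 (Ivan White): negative age: -1
  Row 5 (Judy Davis): OK
  Row 6 (Grace Taylor): OK

Total errors: 1

1 errors


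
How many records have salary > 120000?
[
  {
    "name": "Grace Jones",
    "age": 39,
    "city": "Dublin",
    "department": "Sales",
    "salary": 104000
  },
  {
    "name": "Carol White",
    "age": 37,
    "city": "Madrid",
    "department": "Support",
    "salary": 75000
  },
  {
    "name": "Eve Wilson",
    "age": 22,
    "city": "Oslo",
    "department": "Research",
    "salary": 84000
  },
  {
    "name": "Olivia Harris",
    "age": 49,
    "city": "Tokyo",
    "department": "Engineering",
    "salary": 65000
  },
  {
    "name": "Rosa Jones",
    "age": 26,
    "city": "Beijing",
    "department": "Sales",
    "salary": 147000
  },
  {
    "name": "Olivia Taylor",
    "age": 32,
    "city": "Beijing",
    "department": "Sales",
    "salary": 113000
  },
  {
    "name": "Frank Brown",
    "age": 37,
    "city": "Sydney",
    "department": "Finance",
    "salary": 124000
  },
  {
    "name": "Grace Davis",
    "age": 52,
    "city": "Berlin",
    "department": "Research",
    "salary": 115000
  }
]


Data: 8 records
Condition: salary > 120000

Checking each record:
  Grace Jones: 104000
  Carol White: 75000
  Eve Wilson: 84000
  Olivia Harris: 65000
  Rosa Jones: 147000 MATCH
  Olivia Taylor: 113000
  Frank Brown: 124000 MATCH
  Grace Davis: 115000

Count: 2

2


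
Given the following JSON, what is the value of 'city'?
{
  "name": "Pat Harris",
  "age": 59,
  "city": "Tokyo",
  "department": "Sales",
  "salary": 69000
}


Looking up field 'city'
Value: Tokyo

Tokyo


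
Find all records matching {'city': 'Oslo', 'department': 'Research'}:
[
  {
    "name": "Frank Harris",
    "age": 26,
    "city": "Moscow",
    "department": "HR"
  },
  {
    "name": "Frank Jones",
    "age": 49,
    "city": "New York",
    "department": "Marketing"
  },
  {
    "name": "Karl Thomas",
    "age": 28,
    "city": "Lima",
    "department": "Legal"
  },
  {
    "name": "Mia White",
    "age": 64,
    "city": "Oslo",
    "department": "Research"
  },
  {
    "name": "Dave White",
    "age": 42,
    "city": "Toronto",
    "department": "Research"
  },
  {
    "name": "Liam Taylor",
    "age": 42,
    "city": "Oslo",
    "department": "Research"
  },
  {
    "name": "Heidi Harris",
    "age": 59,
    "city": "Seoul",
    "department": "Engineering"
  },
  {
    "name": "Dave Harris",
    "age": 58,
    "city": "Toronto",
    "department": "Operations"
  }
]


Search criteria: {'city': 'Oslo', 'department': 'Research'}

Checking 8 records:
  Frank Harris: {city: Moscow, department: HR}
  Frank Jones: {city: New York, department: Marketing}
  Karl Thomas: {city: Lima, department: Legal}
  Mia White: {city: Oslo, department: Research} <-- MATCH
  Dave White: {city: Toronto, department: Research}
  Liam Taylor: {city: Oslo, department: Research} <-- MATCH
  Heidi Harris: {city: Seoul, department: Engineering}
  Dave Harris: {city: Toronto, department: Operations}

Matches: ["Mia White", "Liam Taylor"]

["Mia White", "Liam Taylor"]


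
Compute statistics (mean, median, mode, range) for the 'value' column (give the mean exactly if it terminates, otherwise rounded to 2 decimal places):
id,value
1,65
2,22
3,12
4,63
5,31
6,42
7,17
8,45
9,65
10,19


Data: [65, 22, 12, 63, 31, 42, 17, 45, 65, 19]
Count: 10
Sum: 381
Mean: 381/10 = 38.1
Sorted: [12, 17, 19, 22, 31, 42, 45, 63, 65, 65]
Median: 36.5
Mode: 65 (2 times)
Range: 65 - 12 = 53
Min: 12, Max: 65

mean=38.1, median=36.5, mode=65, range=53


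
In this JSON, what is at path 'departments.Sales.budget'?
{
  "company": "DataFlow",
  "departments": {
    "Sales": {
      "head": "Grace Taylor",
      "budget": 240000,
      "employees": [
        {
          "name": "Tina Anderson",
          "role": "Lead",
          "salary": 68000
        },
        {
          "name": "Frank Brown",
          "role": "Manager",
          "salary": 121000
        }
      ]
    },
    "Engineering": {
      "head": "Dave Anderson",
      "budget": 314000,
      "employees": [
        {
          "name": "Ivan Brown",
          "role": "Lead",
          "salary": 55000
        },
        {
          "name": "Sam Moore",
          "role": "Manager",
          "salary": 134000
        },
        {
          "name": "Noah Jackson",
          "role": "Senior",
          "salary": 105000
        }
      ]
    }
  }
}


Path: departments.Sales.budget

Navigate:
  -> departments
  -> Sales
  -> budget = 240000

240000


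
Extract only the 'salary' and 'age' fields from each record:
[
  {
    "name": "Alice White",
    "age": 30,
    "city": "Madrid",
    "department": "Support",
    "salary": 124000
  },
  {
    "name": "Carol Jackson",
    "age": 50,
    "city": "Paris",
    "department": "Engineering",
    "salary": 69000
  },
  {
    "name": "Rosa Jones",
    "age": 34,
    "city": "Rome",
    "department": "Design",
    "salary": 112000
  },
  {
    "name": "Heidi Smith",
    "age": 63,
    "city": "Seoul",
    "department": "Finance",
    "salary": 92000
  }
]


Original: 4 records with fields: name, age, city, department, salary
Keep: ['salary', 'age']
Drop: ['name', 'city', 'department']
Result: 4 records, 2 fields each

[
  {
    "salary": 124000,
    "age": 30
  },
  {
    "salary": 69000,
    "age": 50
  },
  {
    "salary": 112000,
    "age": 34
  },
  {
    "salary": 92000,
    "age": 63
  }
]


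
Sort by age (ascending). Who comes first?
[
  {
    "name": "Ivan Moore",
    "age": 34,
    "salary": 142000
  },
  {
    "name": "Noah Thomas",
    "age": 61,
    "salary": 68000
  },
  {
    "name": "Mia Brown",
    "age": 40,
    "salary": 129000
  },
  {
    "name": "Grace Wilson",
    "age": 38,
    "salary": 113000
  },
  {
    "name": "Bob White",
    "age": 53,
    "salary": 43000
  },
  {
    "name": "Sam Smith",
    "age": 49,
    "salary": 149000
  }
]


Sort by: age (ascending)

Sorted order:
  1. Ivan Moore (age = 34)
  2. Grace Wilson (age = 38)
  3. Mia Brown (age = 40)
  4. Sam Smith (age = 49)
  5. Bob White (age = 53)
  6. Noah Thomas (age = 61)

First: Ivan Moore

Ivan Moore


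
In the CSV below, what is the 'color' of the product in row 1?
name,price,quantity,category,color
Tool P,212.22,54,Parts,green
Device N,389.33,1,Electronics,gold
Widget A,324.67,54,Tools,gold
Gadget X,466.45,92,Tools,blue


Query: Row 1 ('Tool P'), column 'color'
Value: green

green


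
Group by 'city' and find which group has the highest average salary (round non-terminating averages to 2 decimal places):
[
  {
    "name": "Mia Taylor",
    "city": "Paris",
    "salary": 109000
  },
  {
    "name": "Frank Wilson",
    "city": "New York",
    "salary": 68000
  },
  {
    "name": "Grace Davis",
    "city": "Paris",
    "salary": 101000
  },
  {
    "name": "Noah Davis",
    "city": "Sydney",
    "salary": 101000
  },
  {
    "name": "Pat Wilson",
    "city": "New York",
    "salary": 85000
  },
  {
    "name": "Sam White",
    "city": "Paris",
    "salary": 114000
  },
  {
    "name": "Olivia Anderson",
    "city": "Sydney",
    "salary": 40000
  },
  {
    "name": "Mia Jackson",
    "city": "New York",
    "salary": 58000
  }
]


Group by: city

Groups:
  New York: 3 people, avg salary = 211000/3 ≈ $70333.33
  Paris: 3 people, avg salary = 324000/3 = $108000
  Sydney: 2 people, avg salary = 141000/2 = $70500

Highest average salary: Paris ($108000)

Paris ($108000)


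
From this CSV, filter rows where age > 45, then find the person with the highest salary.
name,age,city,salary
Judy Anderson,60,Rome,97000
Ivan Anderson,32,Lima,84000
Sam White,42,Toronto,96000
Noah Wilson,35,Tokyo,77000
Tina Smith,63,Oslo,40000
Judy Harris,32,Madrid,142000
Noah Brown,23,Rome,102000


Filter: age > 45
Sort by: salary (descending)

Filtered records (2):
  Judy Anderson, age 60, salary $97000
  Tina Smith, age 63, salary $40000

Highest salary: Judy Anderson ($97000)

Judy Anderson


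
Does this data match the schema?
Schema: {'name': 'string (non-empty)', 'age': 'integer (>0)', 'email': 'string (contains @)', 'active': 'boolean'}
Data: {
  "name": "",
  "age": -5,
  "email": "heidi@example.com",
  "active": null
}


Validating each field against schema:
  name: FAIL ("" is an empty string)
  age: FAIL (-5 is not > 0)
  email: OK (string with @)
  active: FAIL (null is not a boolean)

Result: INVALID (3 errors: name, age, active)

INVALID (3 errors: name, age, active)


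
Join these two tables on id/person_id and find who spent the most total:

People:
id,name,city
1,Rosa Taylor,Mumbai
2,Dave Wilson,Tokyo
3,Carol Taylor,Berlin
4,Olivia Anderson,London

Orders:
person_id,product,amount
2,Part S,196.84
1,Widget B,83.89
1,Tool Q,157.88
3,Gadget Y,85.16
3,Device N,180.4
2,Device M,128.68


Join on: people.id = orders.person_id

Joined rows:
  Dave Wilson (Tokyo) bought Part S for $196.84
  Rosa Taylor (Mumbai) bought Widget B for $83.89
  Rosa Taylor (Mumbai) bought Tool Q for $157.88
  Carol Taylor (Berlin) bought Gadget Y for $85.16
  Carol Taylor (Berlin) bought Device N for $180.4
  Dave Wilson (Tokyo) bought Device M for $128.68

Total per person:
  Dave Wilson: $325.52
  Carol Taylor: $265.56
  Rosa Taylor: $241.77

Top spender: Dave Wilson ($325.52)

Dave Wilson ($325.52)


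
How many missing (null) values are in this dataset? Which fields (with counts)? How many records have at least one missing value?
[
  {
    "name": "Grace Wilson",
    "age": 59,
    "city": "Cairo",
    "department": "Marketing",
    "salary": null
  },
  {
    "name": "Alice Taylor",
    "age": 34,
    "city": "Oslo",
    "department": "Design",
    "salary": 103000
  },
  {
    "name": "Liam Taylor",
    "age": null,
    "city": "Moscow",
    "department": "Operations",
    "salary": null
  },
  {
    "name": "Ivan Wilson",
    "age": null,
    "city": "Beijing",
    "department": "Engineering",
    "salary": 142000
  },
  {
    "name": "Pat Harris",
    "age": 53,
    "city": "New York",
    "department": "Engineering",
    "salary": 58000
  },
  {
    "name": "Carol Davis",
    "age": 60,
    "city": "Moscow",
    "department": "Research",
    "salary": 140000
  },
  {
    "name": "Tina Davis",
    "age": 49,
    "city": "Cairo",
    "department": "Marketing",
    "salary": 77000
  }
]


Checking for missing (null) values in 7 records:

  Grace Wilson: salary
  Alice Taylor: complete
  Liam Taylor: age, salary
  Ivan Wilson: age
  Pat Harris: complete
  Carol Davis: complete
  Tina Davis: complete

Per field:
  name: 0 missing
  age: 2 missing
  city: 0 missing
  department: 0 missing
  salary: 2 missing

Total missing values: 4
Records with any missing: 3

4 missing values (age: 2, salary: 2); 3 incomplete records


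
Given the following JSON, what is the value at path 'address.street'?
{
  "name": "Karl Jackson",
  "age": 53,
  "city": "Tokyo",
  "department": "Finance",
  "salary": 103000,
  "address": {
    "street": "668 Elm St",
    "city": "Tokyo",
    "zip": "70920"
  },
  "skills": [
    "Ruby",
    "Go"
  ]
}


Query: address.street
Path: address -> street
Value: 668 Elm St

668 Elm St


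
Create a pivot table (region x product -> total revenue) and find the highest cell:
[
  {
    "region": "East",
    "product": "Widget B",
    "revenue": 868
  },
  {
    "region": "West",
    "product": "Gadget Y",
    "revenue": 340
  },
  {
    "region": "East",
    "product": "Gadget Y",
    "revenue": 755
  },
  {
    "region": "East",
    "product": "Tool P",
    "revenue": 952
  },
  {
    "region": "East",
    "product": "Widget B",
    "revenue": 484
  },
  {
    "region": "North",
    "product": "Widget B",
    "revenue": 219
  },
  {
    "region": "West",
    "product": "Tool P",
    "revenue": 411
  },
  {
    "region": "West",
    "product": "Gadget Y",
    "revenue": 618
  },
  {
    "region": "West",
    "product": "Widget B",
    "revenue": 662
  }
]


Pivot: region (rows) x product (columns) -> total revenue

     Gadget Y      Tool P        Widget B    
East           755           952          1352  
North            0             0           219  
West           958           411           662  

Highest: East / Widget B = $1352

East / Widget B = $1352


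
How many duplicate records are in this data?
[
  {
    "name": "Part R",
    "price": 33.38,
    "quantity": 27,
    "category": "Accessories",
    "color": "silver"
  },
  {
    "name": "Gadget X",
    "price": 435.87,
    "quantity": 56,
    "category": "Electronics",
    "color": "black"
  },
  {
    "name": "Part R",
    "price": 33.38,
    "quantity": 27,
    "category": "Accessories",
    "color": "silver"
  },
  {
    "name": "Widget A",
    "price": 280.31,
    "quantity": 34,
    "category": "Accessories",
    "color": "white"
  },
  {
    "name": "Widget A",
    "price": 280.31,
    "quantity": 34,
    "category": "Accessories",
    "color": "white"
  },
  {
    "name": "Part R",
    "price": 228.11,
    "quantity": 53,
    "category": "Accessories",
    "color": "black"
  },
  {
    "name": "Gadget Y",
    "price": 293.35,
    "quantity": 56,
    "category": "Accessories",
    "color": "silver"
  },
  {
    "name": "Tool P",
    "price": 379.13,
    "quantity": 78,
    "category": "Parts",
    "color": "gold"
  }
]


Checking 8 records for duplicates:

  Row 1: Part R ($33.38, qty 27)
  Row 2: Gadget X ($435.87, qty 56)
  Row 3: Part R ($33.38, qty 27) <-- DUPLICATE
  Row 4: Widget A ($280.31, qty 34)
  Row 5: Widget A ($280.31, qty 34) <-- DUPLICATE
  Row 6: Part R ($228.11, qty 53)
  Row 7: Gadget Y ($293.35, qty 56)
  Row 8: Tool P ($379.13, qty 78)

Duplicates found: 2
Unique records: 6

2 duplicates, 6 unique


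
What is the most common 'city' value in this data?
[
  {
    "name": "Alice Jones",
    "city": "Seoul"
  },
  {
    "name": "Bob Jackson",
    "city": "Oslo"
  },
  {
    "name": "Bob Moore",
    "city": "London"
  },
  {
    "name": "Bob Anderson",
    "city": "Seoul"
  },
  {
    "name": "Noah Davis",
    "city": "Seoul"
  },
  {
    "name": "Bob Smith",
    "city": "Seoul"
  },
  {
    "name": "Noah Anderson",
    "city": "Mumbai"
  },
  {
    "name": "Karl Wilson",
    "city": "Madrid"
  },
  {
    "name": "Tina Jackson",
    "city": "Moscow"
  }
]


Counting 'city' values across 9 records:

  Seoul: 4 ####
  Oslo: 1 #
  London: 1 #
  Mumbai: 1 #
  Madrid: 1 #
  Moscow: 1 #

Most common: Seoul (4 times)

Seoul (4 times)


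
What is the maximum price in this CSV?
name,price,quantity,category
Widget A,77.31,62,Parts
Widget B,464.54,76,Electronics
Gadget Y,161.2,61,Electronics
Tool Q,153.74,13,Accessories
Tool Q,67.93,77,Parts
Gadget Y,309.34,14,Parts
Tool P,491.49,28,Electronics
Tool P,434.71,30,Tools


Computing maximum price:
Values: [77.31, 464.54, 161.2, 153.74, 67.93, 309.34, 491.49, 434.71]
Max = 491.49

491.49


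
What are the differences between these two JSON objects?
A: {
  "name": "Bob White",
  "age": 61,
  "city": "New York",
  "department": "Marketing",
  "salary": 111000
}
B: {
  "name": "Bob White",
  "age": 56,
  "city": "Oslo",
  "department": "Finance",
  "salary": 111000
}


Comparing each field (in key order):
  name: same
  age: DIFFERENT
  city: DIFFERENT
  department: DIFFERENT
  salary: same
Differences:
  age: 61 -> 56
  city: New York -> Oslo
  department: Marketing -> Finance

3 field(s) changed

3 changes: age, city, department


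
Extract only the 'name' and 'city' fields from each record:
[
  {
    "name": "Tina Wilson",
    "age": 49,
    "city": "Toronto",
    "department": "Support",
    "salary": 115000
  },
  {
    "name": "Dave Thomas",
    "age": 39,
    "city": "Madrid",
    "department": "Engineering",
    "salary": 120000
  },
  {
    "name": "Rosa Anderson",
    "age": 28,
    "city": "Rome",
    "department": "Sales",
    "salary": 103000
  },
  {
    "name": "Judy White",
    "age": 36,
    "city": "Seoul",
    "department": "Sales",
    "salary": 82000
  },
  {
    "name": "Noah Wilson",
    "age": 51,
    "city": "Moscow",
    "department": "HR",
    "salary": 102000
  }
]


Original: 5 records with fields: name, age, city, department, salary
Keep: ['name', 'city']
Drop: ['age', 'department', 'salary']
Result: 5 records, 2 fields each

[
  {
    "name": "Tina Wilson",
    "city": "Toronto"
  },
  {
    "name": "Dave Thomas",
    "city": "Madrid"
  },
  {
    "name": "Rosa Anderson",
    "city": "Rome"
  },
  {
    "name": "Judy White",
    "city": "Seoul"
  },
  {
    "name": "Noah Wilson",
    "city": "Moscow"
  }
]


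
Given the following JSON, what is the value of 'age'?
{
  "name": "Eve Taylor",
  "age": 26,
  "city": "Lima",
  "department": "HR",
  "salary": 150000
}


Looking up field 'age'
Value: 26

26


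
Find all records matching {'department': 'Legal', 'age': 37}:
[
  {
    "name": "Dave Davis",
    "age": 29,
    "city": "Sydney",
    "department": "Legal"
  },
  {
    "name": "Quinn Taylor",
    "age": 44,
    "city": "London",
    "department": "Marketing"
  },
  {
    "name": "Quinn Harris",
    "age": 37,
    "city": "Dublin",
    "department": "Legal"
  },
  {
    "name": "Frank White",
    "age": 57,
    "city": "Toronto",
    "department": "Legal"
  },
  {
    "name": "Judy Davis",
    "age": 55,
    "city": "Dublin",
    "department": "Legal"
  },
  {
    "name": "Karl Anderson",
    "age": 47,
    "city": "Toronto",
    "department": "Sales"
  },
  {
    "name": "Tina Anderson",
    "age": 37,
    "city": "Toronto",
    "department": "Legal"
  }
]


Search criteria: {'department': 'Legal', 'age': 37}

Checking 7 records:
  Dave Davis: {department: Legal, age: 29}
  Quinn Taylor: {department: Marketing, age: 44}
  Quinn Harris: {department: Legal, age: 37} <-- MATCH
  Frank White: {department: Legal, age: 57}
  Judy Davis: {department: Legal, age: 55}
  Karl Anderson: {department: Sales, age: 47}
  Tina Anderson: {department: Legal, age: 37} <-- MATCH

Matches: ["Quinn Harris", "Tina Anderson"]

["Quinn Harris", "Tina Anderson"]


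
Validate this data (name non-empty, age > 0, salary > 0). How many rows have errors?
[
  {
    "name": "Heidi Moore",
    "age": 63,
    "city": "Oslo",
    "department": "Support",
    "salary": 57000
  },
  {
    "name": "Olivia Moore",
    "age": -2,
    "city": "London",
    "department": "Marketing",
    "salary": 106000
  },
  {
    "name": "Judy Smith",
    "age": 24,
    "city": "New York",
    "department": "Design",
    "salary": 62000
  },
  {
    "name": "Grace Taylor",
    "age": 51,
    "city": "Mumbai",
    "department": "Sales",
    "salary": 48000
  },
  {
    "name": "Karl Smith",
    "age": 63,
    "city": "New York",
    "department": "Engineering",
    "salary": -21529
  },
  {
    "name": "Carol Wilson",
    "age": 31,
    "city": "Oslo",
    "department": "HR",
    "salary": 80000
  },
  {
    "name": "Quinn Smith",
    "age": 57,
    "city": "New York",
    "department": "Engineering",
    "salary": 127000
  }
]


Validating 7 records:
Rules: name non-empty, age > 0, salary > 0

  Row 1 (Heidi Moore): OK
  Row 2 (Olivia Moore): negative age: -2
  Row 3 (Judy Smith): OK
  Row 4 (Grace Taylor): OK
  Row 5 (Karl Smith): negative salary: -21529
  Row 6 (Carol Wilson): OK
  Row 7 (Quinn Smith): OK

Total errors: 2

2 errors


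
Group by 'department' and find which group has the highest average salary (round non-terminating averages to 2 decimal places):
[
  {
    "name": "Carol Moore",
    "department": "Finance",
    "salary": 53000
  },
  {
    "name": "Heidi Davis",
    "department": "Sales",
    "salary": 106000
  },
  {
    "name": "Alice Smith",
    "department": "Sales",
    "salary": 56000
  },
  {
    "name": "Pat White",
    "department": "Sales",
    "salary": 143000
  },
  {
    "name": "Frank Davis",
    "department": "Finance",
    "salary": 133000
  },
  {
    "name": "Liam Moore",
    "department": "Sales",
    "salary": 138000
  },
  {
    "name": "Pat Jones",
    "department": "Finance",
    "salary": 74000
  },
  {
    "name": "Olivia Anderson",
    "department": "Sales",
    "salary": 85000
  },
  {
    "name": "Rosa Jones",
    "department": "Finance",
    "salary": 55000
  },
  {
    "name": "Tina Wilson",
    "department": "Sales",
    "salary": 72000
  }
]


Group by: department

Groups:
  Finance: 4 people, avg salary = 315000/4 = $78750
  Sales: 6 people, avg salary = 600000/6 = $100000

Highest average salary: Sales ($100000)

Sales ($100000)


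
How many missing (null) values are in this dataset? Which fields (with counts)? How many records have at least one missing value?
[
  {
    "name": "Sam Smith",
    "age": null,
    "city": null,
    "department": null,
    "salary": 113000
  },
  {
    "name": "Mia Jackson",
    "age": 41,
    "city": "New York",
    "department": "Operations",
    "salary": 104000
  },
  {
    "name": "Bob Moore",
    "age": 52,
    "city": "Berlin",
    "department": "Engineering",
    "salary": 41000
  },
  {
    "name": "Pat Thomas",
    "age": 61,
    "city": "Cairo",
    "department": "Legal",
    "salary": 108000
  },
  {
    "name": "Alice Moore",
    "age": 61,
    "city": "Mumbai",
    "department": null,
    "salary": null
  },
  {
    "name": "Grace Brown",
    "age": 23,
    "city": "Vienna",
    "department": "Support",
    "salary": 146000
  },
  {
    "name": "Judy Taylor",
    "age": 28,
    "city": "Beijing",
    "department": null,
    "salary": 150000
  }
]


Checking for missing (null) values in 7 records:

  Sam Smith: age, city, department
  Mia Jackson: complete
  Bob Moore: complete
  Pat Thomas: complete
  Alice Moore: department, salary
  Grace Brown: complete
  Judy Taylor: department

Per field:
  name: 0 missing
  age: 1 missing
  city: 1 missing
  department: 3 missing
  salary: 1 missing

Total missing values: 6
Records with any missing: 3

6 missing values (age: 1, city: 1, department: 3, salary: 1); 3 incomplete records


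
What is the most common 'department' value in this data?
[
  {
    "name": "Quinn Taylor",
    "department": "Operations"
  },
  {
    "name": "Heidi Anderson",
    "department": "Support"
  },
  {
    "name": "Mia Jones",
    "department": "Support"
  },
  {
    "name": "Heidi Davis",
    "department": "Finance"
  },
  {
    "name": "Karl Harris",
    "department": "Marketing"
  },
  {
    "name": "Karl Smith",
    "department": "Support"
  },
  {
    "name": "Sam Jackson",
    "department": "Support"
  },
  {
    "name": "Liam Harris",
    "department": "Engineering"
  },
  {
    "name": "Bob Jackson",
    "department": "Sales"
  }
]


Counting 'department' values across 9 records:

  Support: 4 ####
  Operations: 1 #
  Finance: 1 #
  Marketing: 1 #
  Engineering: 1 #
  Sales: 1 #

Most common: Support (4 times)

Support (4 times)


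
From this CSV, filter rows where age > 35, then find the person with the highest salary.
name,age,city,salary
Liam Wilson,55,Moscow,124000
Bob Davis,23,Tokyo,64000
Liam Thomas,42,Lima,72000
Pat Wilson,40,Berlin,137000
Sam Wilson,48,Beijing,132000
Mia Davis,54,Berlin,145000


Filter: age > 35
Sort by: salary (descending)

Filtered records (5):
  Mia Davis, age 54, salary $145000
  Pat Wilson, age 40, salary $137000
  Sam Wilson, age 48, salary $132000
  Liam Wilson, age 55, salary $124000
  Liam Thomas, age 42, salary $72000

Highest salary: Mia Davis ($145000)

Mia Davis


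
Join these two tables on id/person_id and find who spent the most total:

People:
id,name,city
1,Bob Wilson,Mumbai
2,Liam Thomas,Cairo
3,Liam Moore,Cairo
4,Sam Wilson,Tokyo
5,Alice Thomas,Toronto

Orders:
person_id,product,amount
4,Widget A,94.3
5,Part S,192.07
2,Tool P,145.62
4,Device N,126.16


Join on: people.id = orders.person_id

Joined rows:
  Sam Wilson (Tokyo) bought Widget A for $94.3
  Alice Thomas (Toronto) bought Part S for $192.07
  Liam Thomas (Cairo) bought Tool P for $145.62
  Sam Wilson (Tokyo) bought Device N for $126.16

Total per person:
  Sam Wilson: $220.46
  Alice Thomas: $192.07
  Liam Thomas: $145.62

Top spender: Sam Wilson ($220.46)

Sam Wilson ($220.46)


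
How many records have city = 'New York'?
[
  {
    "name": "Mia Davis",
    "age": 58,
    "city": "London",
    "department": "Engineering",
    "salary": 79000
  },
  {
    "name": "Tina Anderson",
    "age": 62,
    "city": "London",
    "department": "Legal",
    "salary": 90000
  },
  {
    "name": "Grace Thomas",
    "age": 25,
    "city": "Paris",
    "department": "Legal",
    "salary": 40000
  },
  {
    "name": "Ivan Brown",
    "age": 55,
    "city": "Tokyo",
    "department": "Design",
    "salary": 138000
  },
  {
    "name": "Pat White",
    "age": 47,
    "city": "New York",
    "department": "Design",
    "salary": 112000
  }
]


Data: 5 records
Condition: city = 'New York'

Checking each record:
  Mia Davis: London
  Tina Anderson: London
  Grace Thomas: Paris
  Ivan Brown: Tokyo
  Pat White: New York MATCH

Count: 1

1


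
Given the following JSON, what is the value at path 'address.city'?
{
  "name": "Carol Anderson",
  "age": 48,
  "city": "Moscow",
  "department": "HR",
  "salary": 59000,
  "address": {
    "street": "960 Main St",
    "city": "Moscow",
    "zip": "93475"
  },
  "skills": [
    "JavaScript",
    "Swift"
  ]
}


Query: address.city
Path: address -> city
Value: Moscow

Moscow


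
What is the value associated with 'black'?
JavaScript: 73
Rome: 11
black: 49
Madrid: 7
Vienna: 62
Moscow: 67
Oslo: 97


Looking up key 'black'
Value: 49

49


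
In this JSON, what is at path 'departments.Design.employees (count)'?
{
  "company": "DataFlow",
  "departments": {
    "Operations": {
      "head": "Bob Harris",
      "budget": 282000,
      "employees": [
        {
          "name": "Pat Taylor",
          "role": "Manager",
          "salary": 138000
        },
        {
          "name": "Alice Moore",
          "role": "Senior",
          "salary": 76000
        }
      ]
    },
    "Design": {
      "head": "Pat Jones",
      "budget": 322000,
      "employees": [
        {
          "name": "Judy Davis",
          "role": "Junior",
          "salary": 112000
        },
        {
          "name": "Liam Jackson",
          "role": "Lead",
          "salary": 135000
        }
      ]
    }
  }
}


Path: departments.Design.employees (count)

Navigate:
  -> departments
  -> Design
  -> employees (array, length 2)

2


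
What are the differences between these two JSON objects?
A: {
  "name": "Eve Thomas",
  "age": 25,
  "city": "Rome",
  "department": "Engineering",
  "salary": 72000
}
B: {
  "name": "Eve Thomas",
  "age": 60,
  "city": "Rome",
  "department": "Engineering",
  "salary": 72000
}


Comparing each field (in key order):
  name: same
  age: DIFFERENT
  city: same
  department: same
  salary: same
Differences:
  age: 25 -> 60

1 field(s) changed

1 change: age


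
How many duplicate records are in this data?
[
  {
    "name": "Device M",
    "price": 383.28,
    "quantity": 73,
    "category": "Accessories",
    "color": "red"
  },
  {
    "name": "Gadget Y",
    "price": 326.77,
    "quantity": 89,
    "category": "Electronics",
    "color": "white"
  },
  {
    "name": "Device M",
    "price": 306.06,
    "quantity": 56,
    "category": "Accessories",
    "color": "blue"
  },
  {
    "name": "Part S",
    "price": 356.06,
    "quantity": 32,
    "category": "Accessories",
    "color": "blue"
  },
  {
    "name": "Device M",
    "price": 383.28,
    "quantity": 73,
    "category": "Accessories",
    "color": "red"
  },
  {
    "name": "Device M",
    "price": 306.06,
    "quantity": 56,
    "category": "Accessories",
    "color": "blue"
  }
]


Checking 6 records for duplicates:

  Row 1: Device M ($383.28, qty 73)
  Row 2: Gadget Y ($326.77, qty 89)
  Row 3: Device M ($306.06, qty 56)
  Row 4: Part S ($356.06, qty 32)
  Row 5: Device M ($383.28, qty 73) <-- DUPLICATE
  Row 6: Device M ($306.06, qty 56) <-- DUPLICATE

Duplicates found: 2
Unique records: 4

2 duplicates, 4 unique


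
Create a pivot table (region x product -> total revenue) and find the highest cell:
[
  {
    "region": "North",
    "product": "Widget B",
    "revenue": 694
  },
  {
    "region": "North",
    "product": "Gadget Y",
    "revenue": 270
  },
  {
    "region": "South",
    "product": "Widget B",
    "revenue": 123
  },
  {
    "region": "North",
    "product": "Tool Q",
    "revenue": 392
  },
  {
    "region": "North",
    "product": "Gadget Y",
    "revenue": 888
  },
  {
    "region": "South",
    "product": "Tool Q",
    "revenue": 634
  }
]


Pivot: region (rows) x product (columns) -> total revenue

     Gadget Y      Tool Q        Widget B    
North         1158           392           694  
South            0           634           123  

Highest: North / Gadget Y = $1158

North / Gadget Y = $1158


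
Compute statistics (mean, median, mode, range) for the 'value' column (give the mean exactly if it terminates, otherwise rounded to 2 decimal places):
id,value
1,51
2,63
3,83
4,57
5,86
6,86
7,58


Data: [51, 63, 83, 57, 86, 86, 58]
Count: 7
Sum: 484
Mean: 484/7 ≈ 69.14 (rounded to 2 decimal places)
Sorted: [51, 57, 58, 63, 83, 86, 86]
Median: 63.0
Mode: 86 (2 times)
Range: 86 - 51 = 35
Min: 51, Max: 86

mean≈69.14, median=63.0, mode=86, range=35


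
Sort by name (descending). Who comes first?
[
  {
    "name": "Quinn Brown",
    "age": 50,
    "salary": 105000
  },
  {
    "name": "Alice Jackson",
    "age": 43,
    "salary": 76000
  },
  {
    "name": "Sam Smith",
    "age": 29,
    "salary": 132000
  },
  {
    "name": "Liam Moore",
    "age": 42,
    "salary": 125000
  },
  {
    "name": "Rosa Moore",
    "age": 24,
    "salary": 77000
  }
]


Sort by: name (descending)

Sorted order:
  1. Sam Smith (name = Sam Smith)
  2. Rosa Moore (name = Rosa Moore)
  3. Quinn Brown (name = Quinn Brown)
  4. Liam Moore (name = Liam Moore)
  5. Alice Jackson (name = Alice Jackson)

First: Sam Smith

Sam Smith


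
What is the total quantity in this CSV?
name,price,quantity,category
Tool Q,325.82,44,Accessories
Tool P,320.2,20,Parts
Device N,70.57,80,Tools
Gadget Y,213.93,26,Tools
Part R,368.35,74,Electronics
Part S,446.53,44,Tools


Computing total quantity:
Values: [44, 20, 80, 26, 74, 44]
Sum = 288

288


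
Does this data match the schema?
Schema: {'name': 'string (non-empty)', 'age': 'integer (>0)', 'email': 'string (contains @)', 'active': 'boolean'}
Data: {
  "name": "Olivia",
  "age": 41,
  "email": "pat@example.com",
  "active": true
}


Validating each field against schema:
  name: OK (non-empty string)
  age: OK (positive integer)
  email: OK (string with @)
  active: OK (boolean)

Result: VALID

VALID


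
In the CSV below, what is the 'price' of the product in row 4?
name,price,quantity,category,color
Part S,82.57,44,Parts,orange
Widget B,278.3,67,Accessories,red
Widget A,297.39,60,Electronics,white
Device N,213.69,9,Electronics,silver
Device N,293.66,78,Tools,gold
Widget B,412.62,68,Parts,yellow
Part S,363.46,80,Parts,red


Query: Row 4 ('Device N'), column 'price'
Value: 213.69

213.69


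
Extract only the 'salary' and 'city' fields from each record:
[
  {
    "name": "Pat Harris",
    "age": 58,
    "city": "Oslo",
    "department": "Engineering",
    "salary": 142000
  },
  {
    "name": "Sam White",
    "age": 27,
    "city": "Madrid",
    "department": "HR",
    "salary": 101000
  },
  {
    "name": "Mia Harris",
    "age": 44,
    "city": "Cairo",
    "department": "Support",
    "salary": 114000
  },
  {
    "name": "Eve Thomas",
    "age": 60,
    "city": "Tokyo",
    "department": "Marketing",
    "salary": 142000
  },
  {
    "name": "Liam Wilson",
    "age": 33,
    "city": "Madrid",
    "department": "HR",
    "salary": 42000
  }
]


Original: 5 records with fields: name, age, city, department, salary
Keep: ['salary', 'city']
Drop: ['name', 'age', 'department']
Result: 5 records, 2 fields each

[
  {
    "salary": 142000,
    "city": "Oslo"
  },
  {
    "salary": 101000,
    "city": "Madrid"
  },
  {
    "salary": 114000,
    "city": "Cairo"
  },
  {
    "salary": 142000,
    "city": "Tokyo"
  },
  {
    "salary": 42000,
    "city": "Madrid"
  }
]


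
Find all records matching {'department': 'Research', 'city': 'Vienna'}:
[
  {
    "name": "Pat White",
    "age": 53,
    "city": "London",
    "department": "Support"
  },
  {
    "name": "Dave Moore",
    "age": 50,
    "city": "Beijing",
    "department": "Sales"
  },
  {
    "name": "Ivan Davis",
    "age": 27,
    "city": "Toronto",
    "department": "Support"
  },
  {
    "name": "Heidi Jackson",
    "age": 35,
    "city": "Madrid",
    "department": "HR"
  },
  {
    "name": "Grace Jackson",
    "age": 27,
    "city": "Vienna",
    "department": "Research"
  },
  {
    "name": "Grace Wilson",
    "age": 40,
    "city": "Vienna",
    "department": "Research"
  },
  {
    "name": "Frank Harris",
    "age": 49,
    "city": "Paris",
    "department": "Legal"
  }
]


Search criteria: {'department': 'Research', 'city': 'Vienna'}

Checking 7 records:
  Pat White: {department: Support, city: London}
  Dave Moore: {department: Sales, city: Beijing}
  Ivan Davis: {department: Support, city: Toronto}
  Heidi Jackson: {department: HR, city: Madrid}
  Grace Jackson: {department: Research, city: Vienna} <-- MATCH
  Grace Wilson: {department: Research, city: Vienna} <-- MATCH
  Frank Harris: {department: Legal, city: Paris}

Matches: ["Grace Jackson", "Grace Wilson"]

["Grace Jackson", "Grace Wilson"]


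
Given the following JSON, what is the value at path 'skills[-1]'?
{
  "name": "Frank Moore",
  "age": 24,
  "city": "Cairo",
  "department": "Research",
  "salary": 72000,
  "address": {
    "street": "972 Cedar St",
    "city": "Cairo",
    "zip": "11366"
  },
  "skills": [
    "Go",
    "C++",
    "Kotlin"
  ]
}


Query: skills[-1]
Path: skills -> last element
Value: Kotlin

Kotlin


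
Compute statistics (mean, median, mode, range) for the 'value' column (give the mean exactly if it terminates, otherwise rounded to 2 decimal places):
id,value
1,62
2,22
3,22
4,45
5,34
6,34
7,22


Data: [62, 22, 22, 45, 34, 34, 22]
Count: 7
Sum: 241
Mean: 241/7 ≈ 34.43 (rounded to 2 decimal places)
Sorted: [22, 22, 22, 34, 34, 45, 62]
Median: 34.0
Mode: 22 (3 times)
Range: 62 - 22 = 40
Min: 22, Max: 62

mean≈34.43, median=34.0, mode=22, range=40
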